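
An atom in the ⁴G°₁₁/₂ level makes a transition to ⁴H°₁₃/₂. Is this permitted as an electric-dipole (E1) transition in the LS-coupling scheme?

Reading off the term symbols: S 3/2→3/2, L 4→5, J 11/2→13/2, parity odd→odd.
ΔJ = 0, ±1 (not J=0↔0): J: 11/2 → 13/2, ΔJ = +1 — ✓.
ΔS = 0: S: 3/2 → 3/2 — ✓.
ΔL = 0, ±1 (not L=0↔0): L: 4 → 5, ΔL = +1 — ✓.
Parity must change: odd → odd — ✗.
Rule(s) violated: parity.

forbidden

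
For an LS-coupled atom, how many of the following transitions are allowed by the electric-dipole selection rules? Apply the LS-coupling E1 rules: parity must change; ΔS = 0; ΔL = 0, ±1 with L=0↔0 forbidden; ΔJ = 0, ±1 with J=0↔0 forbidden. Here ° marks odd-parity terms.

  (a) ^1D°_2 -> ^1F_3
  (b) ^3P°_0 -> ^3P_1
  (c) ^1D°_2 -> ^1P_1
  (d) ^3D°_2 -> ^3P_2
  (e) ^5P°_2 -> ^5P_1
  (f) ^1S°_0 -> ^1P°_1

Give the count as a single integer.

5

(a) allowed
(b) allowed
(c) allowed
(d) allowed
(e) allowed
(f) forbidden (parity fails)
Total allowed: 5 of 6.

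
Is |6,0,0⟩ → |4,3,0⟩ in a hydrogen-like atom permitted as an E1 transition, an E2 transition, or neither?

neither

Δl = 3 − 0 = +3; l_i + l_f = 3.
Δm_l = +0.
E1 (Δl = ±1, |Δm_l| ≤ 1): not satisfied.
E2 (Δl = 0,±2, l_i+l_f ≥ 2, |Δm_l| ≤ 2): not satisfied.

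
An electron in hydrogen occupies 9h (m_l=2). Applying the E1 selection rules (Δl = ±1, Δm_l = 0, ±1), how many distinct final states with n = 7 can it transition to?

E1 requires Δl = ±1, so l_f ∈ {4, 6}; with 0 ≤ l_f ≤ n_f−1 = 6, the allowed l_f values are {4, 6}.
For l_f = 4: m_f ∈ {m_i−1, m_i, m_i+1} ∩ [−4, 4] = {1, 2, 3} → 3 states.
For l_f = 6: m_f ∈ {m_i−1, m_i, m_i+1} ∩ [−6, 6] = {1, 2, 3} → 3 states.
Total: 6.

6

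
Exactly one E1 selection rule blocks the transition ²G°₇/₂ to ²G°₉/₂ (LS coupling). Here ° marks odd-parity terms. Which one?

parity

ΔS = 0: S: 1/2 → 1/2 — ok.
ΔL = 0, ±1 (not L=0↔0): L: 4 → 4, ΔL = +0 — ok.
ΔJ = 0, ±1 (not J=0↔0): J: 7/2 → 9/2, ΔJ = +1 — ok.
Parity must change: odd → odd — fails.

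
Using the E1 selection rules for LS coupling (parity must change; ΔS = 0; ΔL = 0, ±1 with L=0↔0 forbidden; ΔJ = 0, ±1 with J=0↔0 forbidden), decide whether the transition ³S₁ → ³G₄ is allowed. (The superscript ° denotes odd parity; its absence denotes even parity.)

forbidden

Parity must change: even → even — violated.
ΔS = 0: S: 1 → 1 — satisfied.
ΔL = 0, ±1 (not L=0↔0): L: 0 → 4, ΔL = +4 — violated.
ΔJ = 0, ±1 (not J=0↔0): J: 1 → 4, ΔJ = +3 — violated.
Rule(s) violated: parity, ΔL, ΔJ.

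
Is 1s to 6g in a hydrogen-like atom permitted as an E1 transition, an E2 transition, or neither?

neither

Δl = 4 − 0 = +4; l_i + l_f = 4.
E1 (Δl = ±1): not satisfied.
E2 (Δl = 0,±2, l_i+l_f ≥ 2): not satisfied.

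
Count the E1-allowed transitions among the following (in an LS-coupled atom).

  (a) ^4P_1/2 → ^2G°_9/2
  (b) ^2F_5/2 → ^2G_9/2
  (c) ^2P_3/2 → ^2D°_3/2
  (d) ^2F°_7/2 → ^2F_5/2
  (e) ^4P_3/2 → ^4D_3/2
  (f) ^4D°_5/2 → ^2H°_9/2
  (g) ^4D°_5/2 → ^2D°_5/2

(a) forbidden (ΔS, ΔL, ΔJ fail)
(b) forbidden (parity, ΔJ fail)
(c) allowed
(d) allowed
(e) forbidden (parity fails)
(f) forbidden (parity, ΔS, ΔL, ΔJ fail)
(g) forbidden (parity, ΔS fail)
Total allowed: 2 of 7.

2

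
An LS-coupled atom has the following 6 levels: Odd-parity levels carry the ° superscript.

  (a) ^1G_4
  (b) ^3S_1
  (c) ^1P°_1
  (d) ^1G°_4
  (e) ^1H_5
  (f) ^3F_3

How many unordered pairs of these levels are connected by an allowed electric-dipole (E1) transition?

2

(a)–(b): forbidden (parity, ΔS, ΔL, ΔJ).
(a)–(c): forbidden (ΔL, ΔJ).
(a)–(d): allowed.
(a)–(e): forbidden (parity).
(a)–(f): forbidden (parity, ΔS).
(b)–(c): forbidden (ΔS).
(b)–(d): forbidden (ΔS, ΔL, ΔJ).
(b)–(e): forbidden (parity, ΔS, ΔL, ΔJ).
(b)–(f): forbidden (parity, ΔL, ΔJ).
(c)–(d): forbidden (parity, ΔL, ΔJ).
(c)–(e): forbidden (ΔL, ΔJ).
(c)–(f): forbidden (ΔS, ΔL, ΔJ).
(d)–(e): allowed.
(d)–(f): forbidden (ΔS).
(e)–(f): forbidden (parity, ΔS, ΔL, ΔJ).
Allowed pairs: 2 of 15.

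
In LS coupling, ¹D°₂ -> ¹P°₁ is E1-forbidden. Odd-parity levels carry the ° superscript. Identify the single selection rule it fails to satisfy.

parity

Reading off the term symbols: S 0→0, L 2→1, J 2→1, parity odd→odd.
Parity must change: odd → odd — fails.
ΔS = 0: S: 0 → 0 — passes.
ΔL = 0, ±1 (not L=0↔0): L: 2 → 1, ΔL = -1 — passes.
ΔJ = 0, ±1 (not J=0↔0): J: 2 → 1, ΔJ = -1 — passes.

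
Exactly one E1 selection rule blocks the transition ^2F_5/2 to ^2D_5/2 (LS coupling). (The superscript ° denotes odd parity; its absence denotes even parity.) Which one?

Parity must change: even → even — ✗.
ΔL = 0, ±1 (not L=0↔0): L: 3 → 2, ΔL = -1 — ✓.
ΔJ = 0, ±1 (not J=0↔0): J: 5/2 → 5/2, ΔJ = +0 — ✓.
ΔS = 0: S: 1/2 → 1/2 — ✓.

parity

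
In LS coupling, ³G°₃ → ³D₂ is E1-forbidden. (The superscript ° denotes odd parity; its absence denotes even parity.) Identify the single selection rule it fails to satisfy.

Reading off the term symbols: S 1→1, L 4→2, J 3→2, parity odd→even.
ΔL = 0, ±1 (not L=0↔0): L: 4 → 2, ΔL = -2 — fails.
ΔJ = 0, ±1 (not J=0↔0): J: 3 → 2, ΔJ = -1 — passes.
ΔS = 0: S: 1 → 1 — passes.
Parity must change: odd → even — passes.

the ΔL = 0, ±1 rule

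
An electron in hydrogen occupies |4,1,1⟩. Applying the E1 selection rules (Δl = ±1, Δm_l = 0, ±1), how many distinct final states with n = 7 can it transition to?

4

E1 requires Δl = ±1, so l_f ∈ {0, 2}; with 0 ≤ l_f ≤ n_f−1 = 6, the allowed l_f values are {0, 2}.
For l_f = 0: m_f ∈ {m_i−1, m_i, m_i+1} ∩ [−0, 0] = {0} → 1 state.
For l_f = 2: m_f ∈ {m_i−1, m_i, m_i+1} ∩ [−2, 2] = {0, 1, 2} → 3 states.
Total: 4.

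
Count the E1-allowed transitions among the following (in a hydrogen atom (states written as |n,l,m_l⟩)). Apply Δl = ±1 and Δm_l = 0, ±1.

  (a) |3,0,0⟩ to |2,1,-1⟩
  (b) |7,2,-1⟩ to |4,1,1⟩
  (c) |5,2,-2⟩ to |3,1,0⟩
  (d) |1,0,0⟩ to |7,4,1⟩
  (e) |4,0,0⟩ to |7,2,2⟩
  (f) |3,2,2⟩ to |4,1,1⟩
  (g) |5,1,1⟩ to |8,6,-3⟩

2

(a) allowed
(b) forbidden — Δm_l = +2 (E1 requires Δm_l = 0, ±1)
(c) forbidden — Δm_l = +2 (E1 requires Δm_l = 0, ±1)
(d) forbidden — Δl = +4 (E1 requires Δl = ±1)
(e) forbidden — Δl = +2 (E1 requires Δl = ±1); Δm_l = +2 (E1 requires Δm_l = 0, ±1)
(f) allowed
(g) forbidden — Δl = +5 (E1 requires Δl = ±1); Δm_l = -4 (E1 requires Δm_l = 0, ±1)
Total allowed: 2 of 7.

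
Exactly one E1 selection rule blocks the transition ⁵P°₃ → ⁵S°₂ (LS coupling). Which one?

parity

ΔS = 0: S: 2 → 2 — ok.
ΔJ = 0, ±1 (not J=0↔0): J: 3 → 2, ΔJ = -1 — ok.
ΔL = 0, ±1 (not L=0↔0): L: 1 → 0, ΔL = -1 — ok.
Parity must change: odd → odd — fails.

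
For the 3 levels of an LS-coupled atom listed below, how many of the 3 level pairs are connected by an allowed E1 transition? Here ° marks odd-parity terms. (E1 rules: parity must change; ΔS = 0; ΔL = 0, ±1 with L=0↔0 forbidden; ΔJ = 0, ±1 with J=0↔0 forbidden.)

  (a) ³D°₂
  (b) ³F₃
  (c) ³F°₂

(a)–(b): allowed.
(a)–(c): forbidden (parity).
(b)–(c): allowed.
Allowed pairs: 2 of 3.

2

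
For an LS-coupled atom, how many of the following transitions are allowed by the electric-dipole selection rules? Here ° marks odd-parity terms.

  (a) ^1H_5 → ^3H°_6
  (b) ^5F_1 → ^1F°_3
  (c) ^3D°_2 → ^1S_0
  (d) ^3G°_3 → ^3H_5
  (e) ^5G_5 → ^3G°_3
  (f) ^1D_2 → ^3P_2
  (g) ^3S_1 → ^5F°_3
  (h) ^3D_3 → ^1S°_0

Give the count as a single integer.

(a) forbidden (ΔS fails)
(b) forbidden (ΔS, ΔJ fail)
(c) forbidden (ΔS, ΔL, ΔJ fail)
(d) forbidden (ΔJ fails)
(e) forbidden (ΔS, ΔJ fail)
(f) forbidden (parity, ΔS fail)
(g) forbidden (ΔS, ΔL, ΔJ fail)
(h) forbidden (ΔS, ΔL, ΔJ fail)
Total allowed: 0 of 8.

0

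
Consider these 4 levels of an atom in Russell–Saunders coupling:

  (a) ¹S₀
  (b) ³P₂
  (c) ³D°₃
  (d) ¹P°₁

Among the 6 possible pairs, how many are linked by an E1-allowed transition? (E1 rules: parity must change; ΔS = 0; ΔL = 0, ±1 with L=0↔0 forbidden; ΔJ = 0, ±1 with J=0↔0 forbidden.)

(a)–(b): forbidden (parity, ΔS, ΔJ).
(a)–(c): forbidden (ΔS, ΔL, ΔJ).
(a)–(d): allowed.
(b)–(c): allowed.
(b)–(d): forbidden (ΔS).
(c)–(d): forbidden (parity, ΔS, ΔJ).
Allowed pairs: 2 of 6.

2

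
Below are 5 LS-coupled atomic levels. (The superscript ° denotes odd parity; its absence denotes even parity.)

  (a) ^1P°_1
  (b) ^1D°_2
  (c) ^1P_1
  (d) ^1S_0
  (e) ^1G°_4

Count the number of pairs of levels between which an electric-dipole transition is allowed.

(a)–(b): forbidden (parity).
(a)–(c): allowed.
(a)–(d): allowed.
(a)–(e): forbidden (parity, ΔL, ΔJ).
(b)–(c): allowed.
(b)–(d): forbidden (ΔL, ΔJ).
(b)–(e): forbidden (parity, ΔL, ΔJ).
(c)–(d): forbidden (parity).
(c)–(e): forbidden (ΔL, ΔJ).
(d)–(e): forbidden (ΔL, ΔJ).
Allowed pairs: 3 of 10.

3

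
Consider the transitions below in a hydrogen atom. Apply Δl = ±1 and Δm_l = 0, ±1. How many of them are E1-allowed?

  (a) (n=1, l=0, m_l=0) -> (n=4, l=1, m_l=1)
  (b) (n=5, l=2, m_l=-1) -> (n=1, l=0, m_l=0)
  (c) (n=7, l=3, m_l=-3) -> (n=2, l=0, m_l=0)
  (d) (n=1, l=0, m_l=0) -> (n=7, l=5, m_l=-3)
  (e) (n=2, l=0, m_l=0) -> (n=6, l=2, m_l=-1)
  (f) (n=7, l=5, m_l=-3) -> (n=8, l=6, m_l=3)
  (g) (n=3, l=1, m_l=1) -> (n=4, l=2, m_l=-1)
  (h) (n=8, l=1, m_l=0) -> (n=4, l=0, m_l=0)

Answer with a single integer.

(a) allowed
(b) forbidden — Δl = -2 (E1 requires Δl = ±1)
(c) forbidden — Δl = -3 (E1 requires Δl = ±1); Δm_l = +3 (E1 requires Δm_l = 0, ±1)
(d) forbidden — Δl = +5 (E1 requires Δl = ±1); Δm_l = -3 (E1 requires Δm_l = 0, ±1)
(e) forbidden — Δl = +2 (E1 requires Δl = ±1)
(f) forbidden — Δm_l = +6 (E1 requires Δm_l = 0, ±1)
(g) forbidden — Δm_l = -2 (E1 requires Δm_l = 0, ±1)
(h) allowed
Total allowed: 2 of 8.

2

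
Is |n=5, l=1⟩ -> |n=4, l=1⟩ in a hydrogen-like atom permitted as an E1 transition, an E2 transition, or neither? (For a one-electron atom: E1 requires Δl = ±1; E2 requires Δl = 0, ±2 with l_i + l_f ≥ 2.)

E2

Δl = 1 − 1 = +0; l_i + l_f = 2.
E1 (Δl = ±1): not satisfied.
E2 (Δl = 0,±2, l_i+l_f ≥ 2): satisfied.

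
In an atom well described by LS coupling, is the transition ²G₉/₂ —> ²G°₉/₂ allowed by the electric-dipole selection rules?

allowed

Initial level: S=1/2, L=4, J=9/2, parity even. Final level: S=1/2, L=4, J=9/2, parity odd.
Parity must change: even → odd — ✓.
ΔS = 0: S: 1/2 → 1/2 — ✓.
ΔL = 0, ±1 (not L=0↔0): L: 4 → 4, ΔL = +0 — ✓.
ΔJ = 0, ±1 (not J=0↔0): J: 9/2 → 9/2, ΔJ = +0 — ✓.
All four E1 rules are satisfied.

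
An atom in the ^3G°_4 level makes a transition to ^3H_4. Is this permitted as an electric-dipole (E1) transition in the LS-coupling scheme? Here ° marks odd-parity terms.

Reading off the term symbols: S 1→1, L 4→5, J 4→4, parity odd→even.
ΔL = 0, ±1 (not L=0↔0): L: 4 → 5, ΔL = +1 — passes.
ΔJ = 0, ±1 (not J=0↔0): J: 4 → 4, ΔJ = +0 — passes.
ΔS = 0: S: 1 → 1 — passes.
Parity must change: odd → even — passes.
All four E1 rules are satisfied.

allowed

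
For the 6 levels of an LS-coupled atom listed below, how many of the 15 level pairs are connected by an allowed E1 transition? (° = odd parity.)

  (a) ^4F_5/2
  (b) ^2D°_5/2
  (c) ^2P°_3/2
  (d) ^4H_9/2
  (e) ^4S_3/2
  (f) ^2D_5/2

2

(a)–(b): forbidden (ΔS).
(a)–(c): forbidden (ΔS, ΔL).
(a)–(d): forbidden (parity, ΔL, ΔJ).
(a)–(e): forbidden (parity, ΔL).
(a)–(f): forbidden (parity, ΔS).
(b)–(c): forbidden (parity).
(b)–(d): forbidden (ΔS, ΔL, ΔJ).
(b)–(e): forbidden (ΔS, ΔL).
(b)–(f): allowed.
(c)–(d): forbidden (ΔS, ΔL, ΔJ).
(c)–(e): forbidden (ΔS).
(c)–(f): allowed.
(d)–(e): forbidden (parity, ΔL, ΔJ).
(d)–(f): forbidden (parity, ΔS, ΔL, ΔJ).
(e)–(f): forbidden (parity, ΔS, ΔL).
Allowed pairs: 2 of 15.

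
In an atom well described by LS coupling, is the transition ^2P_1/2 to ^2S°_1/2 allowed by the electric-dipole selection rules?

allowed

ΔL = 0, ±1 (not L=0↔0): L: 1 → 0, ΔL = -1 — satisfied.
ΔS = 0: S: 1/2 → 1/2 — satisfied.
Parity must change: even → odd — satisfied.
ΔJ = 0, ±1 (not J=0↔0): J: 1/2 → 1/2, ΔJ = +0 — satisfied.
All four E1 rules are satisfied.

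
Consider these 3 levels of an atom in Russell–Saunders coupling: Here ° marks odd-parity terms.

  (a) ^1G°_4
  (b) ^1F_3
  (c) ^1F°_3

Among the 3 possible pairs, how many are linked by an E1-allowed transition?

2

(a)–(b): allowed.
(a)–(c): forbidden (parity).
(b)–(c): allowed.
Allowed pairs: 2 of 3.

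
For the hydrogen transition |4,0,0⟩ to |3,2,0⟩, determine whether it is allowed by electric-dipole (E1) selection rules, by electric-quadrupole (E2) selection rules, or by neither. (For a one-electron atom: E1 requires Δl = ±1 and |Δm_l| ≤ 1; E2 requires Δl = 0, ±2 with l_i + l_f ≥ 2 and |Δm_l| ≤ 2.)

Δl = 2 − 0 = +2; l_i + l_f = 2.
Δm_l = +0.
E1 (Δl = ±1, |Δm_l| ≤ 1): not satisfied.
E2 (Δl = 0,±2, l_i+l_f ≥ 2, |Δm_l| ≤ 2): satisfied.

E2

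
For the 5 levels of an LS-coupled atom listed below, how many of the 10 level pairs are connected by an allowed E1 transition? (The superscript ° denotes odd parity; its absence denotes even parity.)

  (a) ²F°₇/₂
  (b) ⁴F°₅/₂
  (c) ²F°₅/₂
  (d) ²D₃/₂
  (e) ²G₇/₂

3

(a)–(b): forbidden (parity, ΔS).
(a)–(c): forbidden (parity).
(a)–(d): forbidden (ΔJ).
(a)–(e): allowed.
(b)–(c): forbidden (parity, ΔS).
(b)–(d): forbidden (ΔS).
(b)–(e): forbidden (ΔS).
(c)–(d): allowed.
(c)–(e): allowed.
(d)–(e): forbidden (parity, ΔL, ΔJ).
Allowed pairs: 3 of 10.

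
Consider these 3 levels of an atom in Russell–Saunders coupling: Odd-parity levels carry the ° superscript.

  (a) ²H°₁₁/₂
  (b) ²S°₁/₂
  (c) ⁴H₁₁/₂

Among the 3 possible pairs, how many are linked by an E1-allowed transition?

(a)–(b): forbidden (parity, ΔL, ΔJ).
(a)–(c): forbidden (ΔS).
(b)–(c): forbidden (ΔS, ΔL, ΔJ).
Allowed pairs: 0 of 3.

0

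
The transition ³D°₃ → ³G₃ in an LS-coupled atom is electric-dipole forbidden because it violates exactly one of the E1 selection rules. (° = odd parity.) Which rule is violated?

the ΔL = 0, ±1 rule

Reading off the term symbols: S 1→1, L 2→4, J 3→3, parity odd→even.
Parity must change: odd → even — ok.
ΔS = 0: S: 1 → 1 — ok.
ΔL = 0, ±1 (not L=0↔0): L: 2 → 4, ΔL = +2 — fails.
ΔJ = 0, ±1 (not J=0↔0): J: 3 → 3, ΔJ = +0 — ok.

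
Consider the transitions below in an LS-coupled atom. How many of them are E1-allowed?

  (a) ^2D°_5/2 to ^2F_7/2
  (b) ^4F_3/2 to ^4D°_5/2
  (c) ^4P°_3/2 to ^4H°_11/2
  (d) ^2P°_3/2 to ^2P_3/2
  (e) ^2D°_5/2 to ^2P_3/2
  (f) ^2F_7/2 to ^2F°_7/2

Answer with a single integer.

(a) allowed
(b) allowed
(c) forbidden (parity, ΔL, ΔJ fail)
(d) allowed
(e) allowed
(f) allowed
Total allowed: 5 of 6.

5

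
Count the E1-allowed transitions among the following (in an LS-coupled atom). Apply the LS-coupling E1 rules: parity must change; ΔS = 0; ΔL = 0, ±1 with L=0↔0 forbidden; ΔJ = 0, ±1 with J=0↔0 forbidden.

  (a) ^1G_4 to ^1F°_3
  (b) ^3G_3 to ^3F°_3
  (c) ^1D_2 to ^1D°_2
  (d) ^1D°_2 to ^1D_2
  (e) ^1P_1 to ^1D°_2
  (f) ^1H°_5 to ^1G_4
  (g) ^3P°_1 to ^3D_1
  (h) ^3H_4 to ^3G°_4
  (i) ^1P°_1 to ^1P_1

(a) allowed
(b) allowed
(c) allowed
(d) allowed
(e) allowed
(f) allowed
(g) allowed
(h) allowed
(i) allowed
Total allowed: 9 of 9.

9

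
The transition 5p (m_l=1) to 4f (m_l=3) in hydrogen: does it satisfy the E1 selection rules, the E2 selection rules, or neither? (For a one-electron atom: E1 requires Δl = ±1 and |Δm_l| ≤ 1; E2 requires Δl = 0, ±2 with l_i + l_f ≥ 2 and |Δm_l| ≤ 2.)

Δl = 3 − 1 = +2; l_i + l_f = 4.
Δm_l = +2.
E1 (Δl = ±1, |Δm_l| ≤ 1): not satisfied.
E2 (Δl = 0,±2, l_i+l_f ≥ 2, |Δm_l| ≤ 2): satisfied.

E2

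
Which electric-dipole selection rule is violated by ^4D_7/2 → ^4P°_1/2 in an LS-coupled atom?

Initial level: S=3/2, L=2, J=7/2, parity even. Final level: S=3/2, L=1, J=1/2, parity odd.
Parity must change: even → odd — ok.
ΔS = 0: S: 3/2 → 3/2 — ok.
ΔL = 0, ±1 (not L=0↔0): L: 2 → 1, ΔL = -1 — ok.
ΔJ = 0, ±1 (not J=0↔0): J: 7/2 → 1/2, ΔJ = -3 — fails.

the ΔJ = 0, ±1 rule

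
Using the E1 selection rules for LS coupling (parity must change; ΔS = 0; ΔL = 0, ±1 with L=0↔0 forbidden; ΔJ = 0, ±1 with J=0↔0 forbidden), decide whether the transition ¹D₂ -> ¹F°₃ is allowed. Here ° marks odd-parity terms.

ΔS = 0: S: 0 → 0 — satisfied.
Parity must change: even → odd — satisfied.
ΔJ = 0, ±1 (not J=0↔0): J: 2 → 3, ΔJ = +1 — satisfied.
ΔL = 0, ±1 (not L=0↔0): L: 2 → 3, ΔL = +1 — satisfied.
All four E1 rules are satisfied.

allowed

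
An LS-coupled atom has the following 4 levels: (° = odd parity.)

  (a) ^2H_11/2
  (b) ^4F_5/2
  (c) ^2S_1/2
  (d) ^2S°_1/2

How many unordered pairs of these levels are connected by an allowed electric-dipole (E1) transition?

(a)–(b): forbidden (parity, ΔS, ΔL, ΔJ).
(a)–(c): forbidden (parity, ΔL, ΔJ).
(a)–(d): forbidden (ΔL, ΔJ).
(b)–(c): forbidden (parity, ΔS, ΔL, ΔJ).
(b)–(d): forbidden (ΔS, ΔL, ΔJ).
(c)–(d): forbidden (ΔL).
Allowed pairs: 0 of 6.

0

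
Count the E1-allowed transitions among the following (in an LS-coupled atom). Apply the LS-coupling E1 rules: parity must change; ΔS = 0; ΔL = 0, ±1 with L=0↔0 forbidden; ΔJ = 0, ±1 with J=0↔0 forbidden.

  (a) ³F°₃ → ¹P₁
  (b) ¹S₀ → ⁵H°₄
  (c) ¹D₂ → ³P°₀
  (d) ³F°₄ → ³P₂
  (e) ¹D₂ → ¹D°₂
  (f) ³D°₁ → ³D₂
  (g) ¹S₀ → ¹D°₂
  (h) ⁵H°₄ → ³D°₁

2

(a) forbidden (ΔS, ΔL, ΔJ fail)
(b) forbidden (ΔS, ΔL, ΔJ fail)
(c) forbidden (ΔS, ΔJ fail)
(d) forbidden (ΔL, ΔJ fail)
(e) allowed
(f) allowed
(g) forbidden (ΔL, ΔJ fail)
(h) forbidden (parity, ΔS, ΔL, ΔJ fail)
Total allowed: 2 of 8.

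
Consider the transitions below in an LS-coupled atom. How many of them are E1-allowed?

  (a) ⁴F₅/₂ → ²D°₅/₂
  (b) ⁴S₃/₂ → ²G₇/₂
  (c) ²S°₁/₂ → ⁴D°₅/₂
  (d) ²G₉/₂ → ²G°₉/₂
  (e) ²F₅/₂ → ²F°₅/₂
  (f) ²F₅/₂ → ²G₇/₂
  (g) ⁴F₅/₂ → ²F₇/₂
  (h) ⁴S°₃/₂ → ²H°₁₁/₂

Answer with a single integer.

2

(a) forbidden (ΔS fails)
(b) forbidden (parity, ΔS, ΔL, ΔJ fail)
(c) forbidden (parity, ΔS, ΔL, ΔJ fail)
(d) allowed
(e) allowed
(f) forbidden (parity fails)
(g) forbidden (parity, ΔS fail)
(h) forbidden (parity, ΔS, ΔL, ΔJ fail)
Total allowed: 2 of 8.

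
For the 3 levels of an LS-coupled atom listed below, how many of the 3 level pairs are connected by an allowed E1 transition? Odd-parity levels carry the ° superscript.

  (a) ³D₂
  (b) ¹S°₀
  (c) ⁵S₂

0

(a)–(b): forbidden (ΔS, ΔL, ΔJ).
(a)–(c): forbidden (parity, ΔS, ΔL).
(b)–(c): forbidden (ΔS, ΔL, ΔJ).
Allowed pairs: 0 of 3.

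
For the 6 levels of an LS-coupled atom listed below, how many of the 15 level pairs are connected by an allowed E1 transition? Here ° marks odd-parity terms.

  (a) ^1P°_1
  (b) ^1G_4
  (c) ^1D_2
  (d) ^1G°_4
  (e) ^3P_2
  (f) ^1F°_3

(a)–(b): forbidden (ΔL, ΔJ).
(a)–(c): allowed.
(a)–(d): forbidden (parity, ΔL, ΔJ).
(a)–(e): forbidden (ΔS).
(a)–(f): forbidden (parity, ΔL, ΔJ).
(b)–(c): forbidden (parity, ΔL, ΔJ).
(b)–(d): allowed.
(b)–(e): forbidden (parity, ΔS, ΔL, ΔJ).
(b)–(f): allowed.
(c)–(d): forbidden (ΔL, ΔJ).
(c)–(e): forbidden (parity, ΔS).
(c)–(f): allowed.
(d)–(e): forbidden (ΔS, ΔL, ΔJ).
(d)–(f): forbidden (parity).
(e)–(f): forbidden (ΔS, ΔL).
Allowed pairs: 4 of 15.

4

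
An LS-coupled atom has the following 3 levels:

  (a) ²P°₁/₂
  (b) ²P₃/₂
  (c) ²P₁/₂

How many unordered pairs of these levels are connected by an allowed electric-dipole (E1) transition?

2

(a)–(b): allowed.
(a)–(c): allowed.
(b)–(c): forbidden (parity).
Allowed pairs: 2 of 3.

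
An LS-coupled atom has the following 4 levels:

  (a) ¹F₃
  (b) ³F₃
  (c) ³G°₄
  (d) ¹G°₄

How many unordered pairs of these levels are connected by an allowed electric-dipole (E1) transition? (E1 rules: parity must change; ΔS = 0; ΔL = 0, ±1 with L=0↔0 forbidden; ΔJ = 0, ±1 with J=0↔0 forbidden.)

(a)–(b): forbidden (parity, ΔS).
(a)–(c): forbidden (ΔS).
(a)–(d): allowed.
(b)–(c): allowed.
(b)–(d): forbidden (ΔS).
(c)–(d): forbidden (parity, ΔS).
Allowed pairs: 2 of 6.

2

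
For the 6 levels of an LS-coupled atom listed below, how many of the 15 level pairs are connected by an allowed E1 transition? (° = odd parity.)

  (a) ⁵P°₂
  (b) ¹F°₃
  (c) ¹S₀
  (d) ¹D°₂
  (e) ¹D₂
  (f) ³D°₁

2

(a)–(b): forbidden (parity, ΔS, ΔL).
(a)–(c): forbidden (ΔS, ΔJ).
(a)–(d): forbidden (parity, ΔS).
(a)–(e): forbidden (ΔS).
(a)–(f): forbidden (parity, ΔS).
(b)–(c): forbidden (ΔL, ΔJ).
(b)–(d): forbidden (parity).
(b)–(e): allowed.
(b)–(f): forbidden (parity, ΔS, ΔJ).
(c)–(d): forbidden (ΔL, ΔJ).
(c)–(e): forbidden (parity, ΔL, ΔJ).
(c)–(f): forbidden (ΔS, ΔL).
(d)–(e): allowed.
(d)–(f): forbidden (parity, ΔS).
(e)–(f): forbidden (ΔS).
Allowed pairs: 2 of 15.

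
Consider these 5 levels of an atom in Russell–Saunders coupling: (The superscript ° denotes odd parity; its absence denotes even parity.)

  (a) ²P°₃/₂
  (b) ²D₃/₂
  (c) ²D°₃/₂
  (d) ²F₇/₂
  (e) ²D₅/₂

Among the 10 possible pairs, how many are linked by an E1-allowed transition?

4

(a)–(b): allowed.
(a)–(c): forbidden (parity).
(a)–(d): forbidden (ΔL, ΔJ).
(a)–(e): allowed.
(b)–(c): allowed.
(b)–(d): forbidden (parity, ΔJ).
(b)–(e): forbidden (parity).
(c)–(d): forbidden (ΔJ).
(c)–(e): allowed.
(d)–(e): forbidden (parity).
Allowed pairs: 4 of 10.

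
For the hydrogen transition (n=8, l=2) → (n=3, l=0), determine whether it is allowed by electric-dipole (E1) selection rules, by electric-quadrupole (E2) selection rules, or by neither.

Δl = 0 − 2 = -2; l_i + l_f = 2.
E1 (Δl = ±1): not satisfied.
E2 (Δl = 0,±2, l_i+l_f ≥ 2): satisfied.

E2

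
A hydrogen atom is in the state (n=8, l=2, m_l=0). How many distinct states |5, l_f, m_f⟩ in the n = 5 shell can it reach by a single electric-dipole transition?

6

E1 requires Δl = ±1, so l_f ∈ {1, 3}; with 0 ≤ l_f ≤ n_f−1 = 4, the allowed l_f values are {1, 3}.
For l_f = 1: m_f ∈ {m_i−1, m_i, m_i+1} ∩ [−1, 1] = {-1, 0, 1} → 3 states.
For l_f = 3: m_f ∈ {m_i−1, m_i, m_i+1} ∩ [−3, 3] = {-1, 0, 1} → 3 states.
Total: 6.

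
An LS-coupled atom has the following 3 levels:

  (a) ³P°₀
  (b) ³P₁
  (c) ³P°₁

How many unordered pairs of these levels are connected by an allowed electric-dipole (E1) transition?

2

(a)–(b): allowed.
(a)–(c): forbidden (parity).
(b)–(c): allowed.
Allowed pairs: 2 of 3.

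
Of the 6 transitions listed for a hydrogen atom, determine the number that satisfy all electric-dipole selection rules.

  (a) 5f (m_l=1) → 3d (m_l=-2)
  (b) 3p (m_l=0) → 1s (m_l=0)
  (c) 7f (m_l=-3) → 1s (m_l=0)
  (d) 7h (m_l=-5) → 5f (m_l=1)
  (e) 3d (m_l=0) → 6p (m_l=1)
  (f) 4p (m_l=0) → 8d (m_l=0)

(a) forbidden — Δm_l = -3 (E1 requires Δm_l = 0, ±1)
(b) allowed
(c) forbidden — Δl = -3 (E1 requires Δl = ±1); Δm_l = +3 (E1 requires Δm_l = 0, ±1)
(d) forbidden — Δl = -2 (E1 requires Δl = ±1); Δm_l = +6 (E1 requires Δm_l = 0, ±1)
(e) allowed
(f) allowed
Total allowed: 3 of 6.

3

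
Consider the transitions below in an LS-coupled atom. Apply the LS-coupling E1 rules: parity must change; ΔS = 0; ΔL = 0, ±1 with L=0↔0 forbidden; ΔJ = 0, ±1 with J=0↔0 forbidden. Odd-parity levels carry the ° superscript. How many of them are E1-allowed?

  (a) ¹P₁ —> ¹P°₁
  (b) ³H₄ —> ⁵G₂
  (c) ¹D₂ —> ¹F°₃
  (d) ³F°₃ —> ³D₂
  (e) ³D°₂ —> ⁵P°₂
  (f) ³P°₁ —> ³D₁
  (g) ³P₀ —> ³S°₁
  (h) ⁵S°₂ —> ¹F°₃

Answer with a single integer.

(a) allowed
(b) forbidden (parity, ΔS, ΔJ fail)
(c) allowed
(d) allowed
(e) forbidden (parity, ΔS fail)
(f) allowed
(g) allowed
(h) forbidden (parity, ΔS, ΔL fail)
Total allowed: 5 of 8.

5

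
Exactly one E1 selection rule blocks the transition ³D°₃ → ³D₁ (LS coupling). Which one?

the ΔJ = 0, ±1 rule

Initial level: S=1, L=2, J=3, parity odd. Final level: S=1, L=2, J=1, parity even.
Parity must change: odd → even — ok.
ΔS = 0: S: 1 → 1 — ok.
ΔL = 0, ±1 (not L=0↔0): L: 2 → 2, ΔL = +0 — ok.
ΔJ = 0, ±1 (not J=0↔0): J: 3 → 1, ΔJ = -2 — fails.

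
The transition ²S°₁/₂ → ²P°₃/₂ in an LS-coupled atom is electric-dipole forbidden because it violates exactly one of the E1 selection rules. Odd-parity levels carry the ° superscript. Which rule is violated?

Reading off the term symbols: S 1/2→1/2, L 0→1, J 1/2→3/2, parity odd→odd.
ΔL = 0, ±1 (not L=0↔0): L: 0 → 1, ΔL = +1 — satisfied.
ΔS = 0: S: 1/2 → 1/2 — satisfied.
ΔJ = 0, ±1 (not J=0↔0): J: 1/2 → 3/2, ΔJ = +1 — satisfied.
Parity must change: odd → odd — violated.

parity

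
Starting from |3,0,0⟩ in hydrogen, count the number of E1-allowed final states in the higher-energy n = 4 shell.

E1 requires Δl = ±1, so l_f ∈ {-1, 1}; with 0 ≤ l_f ≤ n_f−1 = 3, the allowed l_f values are {1}.
For l_f = 1: m_f ∈ {m_i−1, m_i, m_i+1} ∩ [−1, 1] = {-1, 0, 1} → 3 states.
Total: 3.

3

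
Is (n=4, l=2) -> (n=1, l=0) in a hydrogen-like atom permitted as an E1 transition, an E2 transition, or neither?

E2

Δl = 0 − 2 = -2; l_i + l_f = 2.
E1 (Δl = ±1): not satisfied.
E2 (Δl = 0,±2, l_i+l_f ≥ 2): satisfied.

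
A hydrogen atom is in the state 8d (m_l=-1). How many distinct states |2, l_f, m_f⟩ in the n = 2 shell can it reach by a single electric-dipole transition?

E1 requires Δl = ±1, so l_f ∈ {1, 3}; with 0 ≤ l_f ≤ n_f−1 = 1, the allowed l_f values are {1}.
For l_f = 1: m_f ∈ {m_i−1, m_i, m_i+1} ∩ [−1, 1] = {-1, 0} → 2 states.
Total: 2.

2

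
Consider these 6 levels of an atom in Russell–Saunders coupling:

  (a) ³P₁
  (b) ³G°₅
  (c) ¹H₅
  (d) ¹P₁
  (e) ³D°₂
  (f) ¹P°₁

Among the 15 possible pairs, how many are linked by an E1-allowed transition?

(a)–(b): forbidden (ΔL, ΔJ).
(a)–(c): forbidden (parity, ΔS, ΔL, ΔJ).
(a)–(d): forbidden (parity, ΔS).
(a)–(e): allowed.
(a)–(f): forbidden (ΔS).
(b)–(c): forbidden (ΔS).
(b)–(d): forbidden (ΔS, ΔL, ΔJ).
(b)–(e): forbidden (parity, ΔL, ΔJ).
(b)–(f): forbidden (parity, ΔS, ΔL, ΔJ).
(c)–(d): forbidden (parity, ΔL, ΔJ).
(c)–(e): forbidden (ΔS, ΔL, ΔJ).
(c)–(f): forbidden (ΔL, ΔJ).
(d)–(e): forbidden (ΔS).
(d)–(f): allowed.
(e)–(f): forbidden (parity, ΔS).
Allowed pairs: 2 of 15.

2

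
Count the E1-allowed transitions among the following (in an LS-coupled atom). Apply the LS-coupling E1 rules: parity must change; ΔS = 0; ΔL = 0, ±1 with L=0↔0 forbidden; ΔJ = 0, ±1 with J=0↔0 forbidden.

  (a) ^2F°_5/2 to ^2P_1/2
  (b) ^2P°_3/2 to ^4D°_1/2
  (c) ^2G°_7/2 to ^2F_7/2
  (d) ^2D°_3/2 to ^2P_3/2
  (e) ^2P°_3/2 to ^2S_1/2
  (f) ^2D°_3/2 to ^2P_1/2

4

(a) forbidden (ΔL, ΔJ fail)
(b) forbidden (parity, ΔS fail)
(c) allowed
(d) allowed
(e) allowed
(f) allowed
Total allowed: 4 of 6.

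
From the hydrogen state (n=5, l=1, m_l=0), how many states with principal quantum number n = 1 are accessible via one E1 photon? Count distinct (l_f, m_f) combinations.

E1 requires Δl = ±1, so l_f ∈ {0, 2}; with 0 ≤ l_f ≤ n_f−1 = 0, the allowed l_f values are {0}.
For l_f = 0: m_f ∈ {m_i−1, m_i, m_i+1} ∩ [−0, 0] = {0} → 1 state.
Total: 1.

1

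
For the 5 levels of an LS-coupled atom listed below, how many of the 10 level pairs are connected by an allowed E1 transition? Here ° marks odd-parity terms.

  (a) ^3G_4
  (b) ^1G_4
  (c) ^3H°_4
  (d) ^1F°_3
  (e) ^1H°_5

3

(a)–(b): forbidden (parity, ΔS).
(a)–(c): allowed.
(a)–(d): forbidden (ΔS).
(a)–(e): forbidden (ΔS).
(b)–(c): forbidden (ΔS).
(b)–(d): allowed.
(b)–(e): allowed.
(c)–(d): forbidden (parity, ΔS, ΔL).
(c)–(e): forbidden (parity, ΔS).
(d)–(e): forbidden (parity, ΔL, ΔJ).
Allowed pairs: 3 of 10.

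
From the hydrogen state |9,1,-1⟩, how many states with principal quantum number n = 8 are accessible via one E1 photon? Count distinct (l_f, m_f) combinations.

4

E1 requires Δl = ±1, so l_f ∈ {0, 2}; with 0 ≤ l_f ≤ n_f−1 = 7, the allowed l_f values are {0, 2}.
For l_f = 0: m_f ∈ {m_i−1, m_i, m_i+1} ∩ [−0, 0] = {0} → 1 state.
For l_f = 2: m_f ∈ {m_i−1, m_i, m_i+1} ∩ [−2, 2] = {-2, -1, 0} → 3 states.
Total: 4.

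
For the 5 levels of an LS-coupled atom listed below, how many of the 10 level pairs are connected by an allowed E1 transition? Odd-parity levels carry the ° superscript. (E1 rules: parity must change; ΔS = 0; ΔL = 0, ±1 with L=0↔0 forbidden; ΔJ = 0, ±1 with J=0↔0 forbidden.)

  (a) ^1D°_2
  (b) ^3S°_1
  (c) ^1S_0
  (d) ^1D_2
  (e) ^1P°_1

3

(a)–(b): forbidden (parity, ΔS, ΔL).
(a)–(c): forbidden (ΔL, ΔJ).
(a)–(d): allowed.
(a)–(e): forbidden (parity).
(b)–(c): forbidden (ΔS, ΔL).
(b)–(d): forbidden (ΔS, ΔL).
(b)–(e): forbidden (parity, ΔS).
(c)–(d): forbidden (parity, ΔL, ΔJ).
(c)–(e): allowed.
(d)–(e): allowed.
Allowed pairs: 3 of 10.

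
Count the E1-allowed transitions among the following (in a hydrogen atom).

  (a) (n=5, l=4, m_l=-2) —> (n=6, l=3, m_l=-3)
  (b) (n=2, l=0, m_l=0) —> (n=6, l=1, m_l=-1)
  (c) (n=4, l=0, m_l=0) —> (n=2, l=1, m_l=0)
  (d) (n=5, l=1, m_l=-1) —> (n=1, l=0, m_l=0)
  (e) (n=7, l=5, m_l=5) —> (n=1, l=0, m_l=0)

4

(a) allowed
(b) allowed
(c) allowed
(d) allowed
(e) forbidden — Δl = -5 (E1 requires Δl = ±1); Δm_l = -5 (E1 requires Δm_l = 0, ±1)
Total allowed: 4 of 5.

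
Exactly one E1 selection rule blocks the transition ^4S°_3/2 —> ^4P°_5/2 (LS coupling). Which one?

parity

Reading off the term symbols: S 3/2→3/2, L 0→1, J 3/2→5/2, parity odd→odd.
Parity must change: odd → odd — fails.
ΔS = 0: S: 3/2 → 3/2 — passes.
ΔL = 0, ±1 (not L=0↔0): L: 0 → 1, ΔL = +1 — passes.
ΔJ = 0, ±1 (not J=0↔0): J: 3/2 → 5/2, ΔJ = +1 — passes.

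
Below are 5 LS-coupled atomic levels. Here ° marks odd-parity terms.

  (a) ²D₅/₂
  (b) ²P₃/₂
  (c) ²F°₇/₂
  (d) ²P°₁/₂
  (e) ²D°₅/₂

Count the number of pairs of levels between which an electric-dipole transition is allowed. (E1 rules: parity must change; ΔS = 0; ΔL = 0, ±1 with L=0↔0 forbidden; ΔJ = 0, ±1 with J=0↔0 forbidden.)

4

(a)–(b): forbidden (parity).
(a)–(c): allowed.
(a)–(d): forbidden (ΔJ).
(a)–(e): allowed.
(b)–(c): forbidden (ΔL, ΔJ).
(b)–(d): allowed.
(b)–(e): allowed.
(c)–(d): forbidden (parity, ΔL, ΔJ).
(c)–(e): forbidden (parity).
(d)–(e): forbidden (parity, ΔJ).
Allowed pairs: 4 of 10.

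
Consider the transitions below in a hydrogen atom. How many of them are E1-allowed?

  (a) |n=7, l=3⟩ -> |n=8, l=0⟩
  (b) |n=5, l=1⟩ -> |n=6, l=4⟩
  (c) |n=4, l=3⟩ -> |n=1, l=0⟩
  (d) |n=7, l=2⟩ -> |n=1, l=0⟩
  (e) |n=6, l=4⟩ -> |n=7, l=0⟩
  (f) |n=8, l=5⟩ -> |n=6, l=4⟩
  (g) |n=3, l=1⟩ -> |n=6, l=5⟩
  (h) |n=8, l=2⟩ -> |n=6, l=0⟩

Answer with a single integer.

1

(a) forbidden — Δl = -3 (E1 requires Δl = ±1)
(b) forbidden — Δl = +3 (E1 requires Δl = ±1)
(c) forbidden — Δl = -3 (E1 requires Δl = ±1)
(d) forbidden — Δl = -2 (E1 requires Δl = ±1)
(e) forbidden — Δl = -4 (E1 requires Δl = ±1)
(f) allowed
(g) forbidden — Δl = +4 (E1 requires Δl = ±1)
(h) forbidden — Δl = -2 (E1 requires Δl = ±1)
Total allowed: 1 of 8.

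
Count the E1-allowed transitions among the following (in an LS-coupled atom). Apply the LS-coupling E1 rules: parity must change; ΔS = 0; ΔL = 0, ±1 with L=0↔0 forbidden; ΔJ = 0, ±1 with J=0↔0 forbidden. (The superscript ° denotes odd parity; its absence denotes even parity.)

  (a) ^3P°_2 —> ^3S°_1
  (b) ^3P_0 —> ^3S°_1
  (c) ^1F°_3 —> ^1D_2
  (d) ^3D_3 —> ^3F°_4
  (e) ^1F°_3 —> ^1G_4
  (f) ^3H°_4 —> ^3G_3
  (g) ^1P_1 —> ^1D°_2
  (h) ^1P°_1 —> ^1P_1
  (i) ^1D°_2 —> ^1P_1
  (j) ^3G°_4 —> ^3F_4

9

(a) forbidden (parity fails)
(b) allowed
(c) allowed
(d) allowed
(e) allowed
(f) allowed
(g) allowed
(h) allowed
(i) allowed
(j) allowed
Total allowed: 9 of 10.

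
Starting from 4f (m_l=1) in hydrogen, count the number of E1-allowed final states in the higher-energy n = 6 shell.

6

E1 requires Δl = ±1, so l_f ∈ {2, 4}; with 0 ≤ l_f ≤ n_f−1 = 5, the allowed l_f values are {2, 4}.
For l_f = 2: m_f ∈ {m_i−1, m_i, m_i+1} ∩ [−2, 2] = {0, 1, 2} → 3 states.
For l_f = 4: m_f ∈ {m_i−1, m_i, m_i+1} ∩ [−4, 4] = {0, 1, 2} → 3 states.
Total: 6.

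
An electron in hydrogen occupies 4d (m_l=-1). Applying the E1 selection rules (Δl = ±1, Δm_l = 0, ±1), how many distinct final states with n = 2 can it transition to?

E1 requires Δl = ±1, so l_f ∈ {1, 3}; with 0 ≤ l_f ≤ n_f−1 = 1, the allowed l_f values are {1}.
For l_f = 1: m_f ∈ {m_i−1, m_i, m_i+1} ∩ [−1, 1] = {-1, 0} → 2 states.
Total: 2.

2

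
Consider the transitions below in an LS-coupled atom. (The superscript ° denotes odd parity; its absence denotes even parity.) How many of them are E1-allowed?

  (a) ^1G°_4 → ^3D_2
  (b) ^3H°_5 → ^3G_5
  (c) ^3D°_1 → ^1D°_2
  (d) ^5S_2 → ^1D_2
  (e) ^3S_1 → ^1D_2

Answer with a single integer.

(a) forbidden (ΔS, ΔL, ΔJ fail)
(b) allowed
(c) forbidden (parity, ΔS fail)
(d) forbidden (parity, ΔS, ΔL fail)
(e) forbidden (parity, ΔS, ΔL fail)
Total allowed: 1 of 5.

1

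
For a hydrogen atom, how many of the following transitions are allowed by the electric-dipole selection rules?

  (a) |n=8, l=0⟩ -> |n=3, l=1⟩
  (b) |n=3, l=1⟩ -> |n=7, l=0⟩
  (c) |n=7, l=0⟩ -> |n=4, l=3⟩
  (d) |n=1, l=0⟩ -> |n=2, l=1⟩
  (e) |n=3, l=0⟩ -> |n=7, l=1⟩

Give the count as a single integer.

(a) allowed
(b) allowed
(c) forbidden — Δl = +3 (E1 requires Δl = ±1)
(d) allowed
(e) allowed
Total allowed: 4 of 5.

4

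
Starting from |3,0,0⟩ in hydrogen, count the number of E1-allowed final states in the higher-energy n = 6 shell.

E1 requires Δl = ±1, so l_f ∈ {-1, 1}; with 0 ≤ l_f ≤ n_f−1 = 5, the allowed l_f values are {1}.
For l_f = 1: m_f ∈ {m_i−1, m_i, m_i+1} ∩ [−1, 1] = {-1, 0, 1} → 3 states.
Total: 3.

3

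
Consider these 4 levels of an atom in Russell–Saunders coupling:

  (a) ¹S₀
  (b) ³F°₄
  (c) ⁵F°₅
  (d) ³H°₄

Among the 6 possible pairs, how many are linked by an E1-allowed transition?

0

(a)–(b): forbidden (ΔS, ΔL, ΔJ).
(a)–(c): forbidden (ΔS, ΔL, ΔJ).
(a)–(d): forbidden (ΔS, ΔL, ΔJ).
(b)–(c): forbidden (parity, ΔS).
(b)–(d): forbidden (parity, ΔL).
(c)–(d): forbidden (parity, ΔS, ΔL).
Allowed pairs: 0 of 6.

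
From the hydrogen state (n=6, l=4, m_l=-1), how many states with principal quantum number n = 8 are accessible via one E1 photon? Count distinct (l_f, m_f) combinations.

6

E1 requires Δl = ±1, so l_f ∈ {3, 5}; with 0 ≤ l_f ≤ n_f−1 = 7, the allowed l_f values are {3, 5}.
For l_f = 3: m_f ∈ {m_i−1, m_i, m_i+1} ∩ [−3, 3] = {-2, -1, 0} → 3 states.
For l_f = 5: m_f ∈ {m_i−1, m_i, m_i+1} ∩ [−5, 5] = {-2, -1, 0} → 3 states.
Total: 6.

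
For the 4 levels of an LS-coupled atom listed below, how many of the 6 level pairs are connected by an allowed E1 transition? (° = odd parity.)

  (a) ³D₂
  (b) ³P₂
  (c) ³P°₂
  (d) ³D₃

3

(a)–(b): forbidden (parity).
(a)–(c): allowed.
(a)–(d): forbidden (parity).
(b)–(c): allowed.
(b)–(d): forbidden (parity).
(c)–(d): allowed.
Allowed pairs: 3 of 6.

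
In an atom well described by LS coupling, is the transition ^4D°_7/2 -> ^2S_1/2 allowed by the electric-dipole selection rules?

Reading off the term symbols: S 3/2→1/2, L 2→0, J 7/2→1/2, parity odd→even.
Parity must change: odd → even — ✓.
ΔS = 0: S: 3/2 → 1/2 — ✗.
ΔL = 0, ±1 (not L=0↔0): L: 2 → 0, ΔL = -2 — ✗.
ΔJ = 0, ±1 (not J=0↔0): J: 7/2 → 1/2, ΔJ = -3 — ✗.
Rule(s) violated: ΔS, ΔL, ΔJ.

forbidden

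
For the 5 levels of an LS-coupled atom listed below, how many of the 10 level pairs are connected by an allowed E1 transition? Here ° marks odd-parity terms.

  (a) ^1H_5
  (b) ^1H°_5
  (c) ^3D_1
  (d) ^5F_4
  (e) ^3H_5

(a)–(b): allowed.
(a)–(c): forbidden (parity, ΔS, ΔL, ΔJ).
(a)–(d): forbidden (parity, ΔS, ΔL).
(a)–(e): forbidden (parity, ΔS).
(b)–(c): forbidden (ΔS, ΔL, ΔJ).
(b)–(d): forbidden (ΔS, ΔL).
(b)–(e): forbidden (ΔS).
(c)–(d): forbidden (parity, ΔS, ΔJ).
(c)–(e): forbidden (parity, ΔL, ΔJ).
(d)–(e): forbidden (parity, ΔS, ΔL).
Allowed pairs: 1 of 10.

1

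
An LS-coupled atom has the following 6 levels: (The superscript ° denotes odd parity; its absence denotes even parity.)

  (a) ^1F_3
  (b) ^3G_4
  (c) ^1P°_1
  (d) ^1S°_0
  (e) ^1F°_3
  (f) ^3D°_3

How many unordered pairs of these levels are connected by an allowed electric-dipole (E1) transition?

1

(a)–(b): forbidden (parity, ΔS).
(a)–(c): forbidden (ΔL, ΔJ).
(a)–(d): forbidden (ΔL, ΔJ).
(a)–(e): allowed.
(a)–(f): forbidden (ΔS).
(b)–(c): forbidden (ΔS, ΔL, ΔJ).
(b)–(d): forbidden (ΔS, ΔL, ΔJ).
(b)–(e): forbidden (ΔS).
(b)–(f): forbidden (ΔL).
(c)–(d): forbidden (parity).
(c)–(e): forbidden (parity, ΔL, ΔJ).
(c)–(f): forbidden (parity, ΔS, ΔJ).
(d)–(e): forbidden (parity, ΔL, ΔJ).
(d)–(f): forbidden (parity, ΔS, ΔL, ΔJ).
(e)–(f): forbidden (parity, ΔS).
Allowed pairs: 1 of 15.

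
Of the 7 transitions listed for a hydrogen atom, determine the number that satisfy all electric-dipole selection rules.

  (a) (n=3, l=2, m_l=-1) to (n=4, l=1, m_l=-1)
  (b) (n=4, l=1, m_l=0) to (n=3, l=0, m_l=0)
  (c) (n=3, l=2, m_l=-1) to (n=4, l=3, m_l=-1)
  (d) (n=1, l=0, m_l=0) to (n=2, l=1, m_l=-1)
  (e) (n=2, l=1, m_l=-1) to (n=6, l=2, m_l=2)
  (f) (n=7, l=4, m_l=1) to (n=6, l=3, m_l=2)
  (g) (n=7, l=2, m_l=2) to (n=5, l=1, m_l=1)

6

(a) allowed
(b) allowed
(c) allowed
(d) allowed
(e) forbidden — Δm_l = +3 (E1 requires Δm_l = 0, ±1)
(f) allowed
(g) allowed
Total allowed: 6 of 7.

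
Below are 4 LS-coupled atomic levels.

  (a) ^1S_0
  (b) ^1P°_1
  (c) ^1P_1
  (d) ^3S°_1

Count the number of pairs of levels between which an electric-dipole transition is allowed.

(a)–(b): allowed.
(a)–(c): forbidden (parity).
(a)–(d): forbidden (ΔS, ΔL).
(b)–(c): allowed.
(b)–(d): forbidden (parity, ΔS).
(c)–(d): forbidden (ΔS).
Allowed pairs: 2 of 6.

2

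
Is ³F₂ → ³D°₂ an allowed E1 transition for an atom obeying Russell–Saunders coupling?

allowed

Reading off the term symbols: S 1→1, L 3→2, J 2→2, parity even→odd.
Parity must change: even → odd — passes.
ΔS = 0: S: 1 → 1 — passes.
ΔJ = 0, ±1 (not J=0↔0): J: 2 → 2, ΔJ = +0 — passes.
ΔL = 0, ±1 (not L=0↔0): L: 3 → 2, ΔL = -1 — passes.
All four E1 rules are satisfied.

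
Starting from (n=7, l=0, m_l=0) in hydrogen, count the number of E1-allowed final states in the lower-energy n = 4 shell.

E1 requires Δl = ±1, so l_f ∈ {-1, 1}; with 0 ≤ l_f ≤ n_f−1 = 3, the allowed l_f values are {1}.
For l_f = 1: m_f ∈ {m_i−1, m_i, m_i+1} ∩ [−1, 1] = {-1, 0, 1} → 3 states.
Total: 3.

3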